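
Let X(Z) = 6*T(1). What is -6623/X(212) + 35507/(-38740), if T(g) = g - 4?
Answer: 127967947/348660 ≈ 367.03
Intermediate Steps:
T(g) = -4 + g
X(Z) = -18 (X(Z) = 6*(-4 + 1) = 6*(-3) = -18)
-6623/X(212) + 35507/(-38740) = -6623/(-18) + 35507/(-38740) = -6623*(-1/18) + 35507*(-1/38740) = 6623/18 - 35507/38740 = 127967947/348660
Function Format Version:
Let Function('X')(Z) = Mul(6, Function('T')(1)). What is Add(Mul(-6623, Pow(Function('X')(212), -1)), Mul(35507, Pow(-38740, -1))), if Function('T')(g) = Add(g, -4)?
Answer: Rational(127967947, 348660) ≈ 367.03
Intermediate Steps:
Function('T')(g) = Add(-4, g)
Function('X')(Z) = -18 (Function('X')(Z) = Mul(6, Add(-4, 1)) = Mul(6, -3) = -18)
Add(Mul(-6623, Pow(Function('X')(212), -1)), Mul(35507, Pow(-38740, -1))) = Add(Mul(-6623, Pow(-18, -1)), Mul(35507, Pow(-38740, -1))) = Add(Mul(-6623, Rational(-1, 18)), Mul(35507, Rational(-1, 38740))) = Add(Rational(6623, 18), Rational(-35507, 38740)) = Rational(127967947, 348660)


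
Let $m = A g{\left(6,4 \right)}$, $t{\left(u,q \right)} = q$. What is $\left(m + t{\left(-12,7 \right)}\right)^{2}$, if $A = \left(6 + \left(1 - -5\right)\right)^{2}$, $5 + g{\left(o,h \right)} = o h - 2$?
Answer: $6027025$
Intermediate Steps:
$g{\left(o,h \right)} = -7 + h o$ ($g{\left(o,h \right)} = -5 + \left(o h - 2\right) = -5 + \left(h o - 2\right) = -5 + \left(-2 + h o\right) = -7 + h o$)
$A = 144$ ($A = \left(6 + \left(1 + 5\right)\right)^{2} = \left(6 + 6\right)^{2} = 12^{2} = 144$)
$m = 2448$ ($m = 144 \left(-7 + 4 \cdot 6\right) = 144 \left(-7 + 24\right) = 144 \cdot 17 = 2448$)
$\left(m + t{\left(-12,7 \right)}\right)^{2} = \left(2448 + 7\right)^{2} = 2455^{2} = 6027025$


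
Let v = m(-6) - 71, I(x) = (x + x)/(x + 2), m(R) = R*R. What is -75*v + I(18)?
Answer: 13134/5 ≈ 2626.8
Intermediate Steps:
m(R) = R²
I(x) = 2*x/(2 + x) (I(x) = (2*x)/(2 + x) = 2*x/(2 + x))
v = -35 (v = (-6)² - 71 = 36 - 71 = -35)
-75*v + I(18) = -75*(-35) + 2*18/(2 + 18) = 2625 + 2*18/20 = 2625 + 2*18*(1/20) = 2625 + 9/5 = 13134/5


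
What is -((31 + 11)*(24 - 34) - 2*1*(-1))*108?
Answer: 45144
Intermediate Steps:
-((31 + 11)*(24 - 34) - 2*1*(-1))*108 = -(42*(-10) - 2*(-1))*108 = -(-420 + 2)*108 = -(-418)*108 = -1*(-45144) = 45144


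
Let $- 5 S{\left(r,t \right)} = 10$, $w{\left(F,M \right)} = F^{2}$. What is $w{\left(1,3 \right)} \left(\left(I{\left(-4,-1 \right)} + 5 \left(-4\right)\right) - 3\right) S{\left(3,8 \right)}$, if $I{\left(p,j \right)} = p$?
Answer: $54$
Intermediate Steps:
$S{\left(r,t \right)} = -2$ ($S{\left(r,t \right)} = \left(- \frac{1}{5}\right) 10 = -2$)
$w{\left(1,3 \right)} \left(\left(I{\left(-4,-1 \right)} + 5 \left(-4\right)\right) - 3\right) S{\left(3,8 \right)} = 1^{2} \left(\left(-4 + 5 \left(-4\right)\right) - 3\right) \left(-2\right) = 1 \left(\left(-4 - 20\right) - 3\right) \left(-2\right) = 1 \left(-24 - 3\right) \left(-2\right) = 1 \left(-27\right) \left(-2\right) = \left(-27\right) \left(-2\right) = 54$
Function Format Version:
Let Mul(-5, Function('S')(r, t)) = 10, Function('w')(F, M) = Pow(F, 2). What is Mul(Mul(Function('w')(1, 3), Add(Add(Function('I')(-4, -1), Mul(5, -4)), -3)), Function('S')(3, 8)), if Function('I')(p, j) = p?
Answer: 54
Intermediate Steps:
Function('S')(r, t) = -2 (Function('S')(r, t) = Mul(Rational(-1, 5), 10) = -2)
Mul(Mul(Function('w')(1, 3), Add(Add(Function('I')(-4, -1), Mul(5, -4)), -3)), Function('S')(3, 8)) = Mul(Mul(Pow(1, 2), Add(Add(-4, Mul(5, -4)), -3)), -2) = Mul(Mul(1, Add(Add(-4, -20), -3)), -2) = Mul(Mul(1, Add(-24, -3)), -2) = Mul(Mul(1, -27), -2) = Mul(-27, -2) = 54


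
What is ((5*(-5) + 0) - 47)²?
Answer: 5184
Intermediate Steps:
((5*(-5) + 0) - 47)² = ((-25 + 0) - 47)² = (-25 - 47)² = (-72)² = 5184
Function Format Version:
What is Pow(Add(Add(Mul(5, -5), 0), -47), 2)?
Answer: 5184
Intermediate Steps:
Pow(Add(Add(Mul(5, -5), 0), -47), 2) = Pow(Add(Add(-25, 0), -47), 2) = Pow(Add(-25, -47), 2) = Pow(-72, 2) = 5184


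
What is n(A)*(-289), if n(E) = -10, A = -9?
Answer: 2890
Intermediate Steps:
n(A)*(-289) = -10*(-289) = 2890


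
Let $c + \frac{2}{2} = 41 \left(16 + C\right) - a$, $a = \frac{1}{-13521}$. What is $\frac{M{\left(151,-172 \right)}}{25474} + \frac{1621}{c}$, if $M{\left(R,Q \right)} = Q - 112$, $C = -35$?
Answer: $- \frac{280661305535}{134329229323} \approx -2.0894$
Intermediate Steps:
$M{\left(R,Q \right)} = -112 + Q$
$a = - \frac{1}{13521} \approx -7.3959 \cdot 10^{-5}$
$c = - \frac{10546379}{13521}$ ($c = -1 + \left(41 \left(16 - 35\right) - - \frac{1}{13521}\right) = -1 + \left(41 \left(-19\right) + \frac{1}{13521}\right) = -1 + \left(-779 + \frac{1}{13521}\right) = -1 - \frac{10532858}{13521} = - \frac{10546379}{13521} \approx -780.0$)
$\frac{M{\left(151,-172 \right)}}{25474} + \frac{1621}{c} = \frac{-112 - 172}{25474} + \frac{1621}{- \frac{10546379}{13521}} = \left(-284\right) \frac{1}{25474} + 1621 \left(- \frac{13521}{10546379}\right) = - \frac{142}{12737} - \frac{21917541}{10546379} = - \frac{280661305535}{134329229323}$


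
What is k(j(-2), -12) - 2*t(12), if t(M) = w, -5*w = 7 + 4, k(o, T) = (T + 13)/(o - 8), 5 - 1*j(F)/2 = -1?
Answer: 93/20 ≈ 4.6500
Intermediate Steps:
j(F) = 12 (j(F) = 10 - 2*(-1) = 10 + 2 = 12)
k(o, T) = (13 + T)/(-8 + o)
w = -11/5 (w = -(7 + 4)/5 = -⅕*11 = -11/5 ≈ -2.2000)
t(M) = -11/5
k(j(-2), -12) - 2*t(12) = (13 - 12)/(-8 + 12) - 2*(-11/5) = 1/4 + 22/5 = (¼)*1 + 22/5 = ¼ + 22/5 = 93/20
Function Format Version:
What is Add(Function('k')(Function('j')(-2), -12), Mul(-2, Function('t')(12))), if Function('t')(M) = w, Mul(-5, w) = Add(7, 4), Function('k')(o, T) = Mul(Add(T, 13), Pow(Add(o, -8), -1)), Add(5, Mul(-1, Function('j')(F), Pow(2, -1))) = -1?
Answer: Rational(93, 20) ≈ 4.6500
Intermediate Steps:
Function('j')(F) = 12 (Function('j')(F) = Add(10, Mul(-2, -1)) = Add(10, 2) = 12)
Function('k')(o, T) = Mul(Pow(Add(-8, o), -1), Add(13, T)) (Function('k')(o, T) = Mul(Add(13, T), Pow(Add(-8, o), -1)) = Mul(Pow(Add(-8, o), -1), Add(13, T)))
w = Rational(-11, 5) (w = Mul(Rational(-1, 5), Add(7, 4)) = Mul(Rational(-1, 5), 11) = Rational(-11, 5) ≈ -2.2000)
Function('t')(M) = Rational(-11, 5)
Add(Function('k')(Function('j')(-2), -12), Mul(-2, Function('t')(12))) = Add(Mul(Pow(Add(-8, 12), -1), Add(13, -12)), Mul(-2, Rational(-11, 5))) = Add(Mul(Pow(4, -1), 1), Rational(22, 5)) = Add(Mul(Rational(1, 4), 1), Rational(22, 5)) = Add(Rational(1, 4), Rational(22, 5)) = Rational(93, 20)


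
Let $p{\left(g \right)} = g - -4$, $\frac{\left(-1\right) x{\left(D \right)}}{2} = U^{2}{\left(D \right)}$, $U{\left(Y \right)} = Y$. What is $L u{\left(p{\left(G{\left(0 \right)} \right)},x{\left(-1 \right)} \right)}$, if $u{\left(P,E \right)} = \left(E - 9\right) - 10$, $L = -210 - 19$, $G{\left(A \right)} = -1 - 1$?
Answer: $4809$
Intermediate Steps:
$G{\left(A \right)} = -2$ ($G{\left(A \right)} = -1 - 1 = -2$)
$x{\left(D \right)} = - 2 D^{2}$
$p{\left(g \right)} = 4 + g$ ($p{\left(g \right)} = g + 4 = 4 + g$)
$L = -229$ ($L = -210 - 19 = -229$)
$u{\left(P,E \right)} = -19 + E$ ($u{\left(P,E \right)} = \left(-9 + E\right) - 10 = -19 + E$)
$L u{\left(p{\left(G{\left(0 \right)} \right)},x{\left(-1 \right)} \right)} = - 229 \left(-19 - 2 \left(-1\right)^{2}\right) = - 229 \left(-19 - 2\right) = \left(-229\right) \left(-21\right) = 4809$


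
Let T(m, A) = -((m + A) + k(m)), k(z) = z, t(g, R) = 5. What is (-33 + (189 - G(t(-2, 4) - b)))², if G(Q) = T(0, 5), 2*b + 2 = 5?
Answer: 25921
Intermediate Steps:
b = 3/2 (b = -1 + (½)*5 = -1 + 5/2 = 3/2 ≈ 1.5000)
T(m, A) = -A - 2*m (T(m, A) = -((m + A) + m) = -((A + m) + m) = -(A + 2*m) = -A - 2*m)
G(Q) = -5 (G(Q) = -1*5 - 2*0 = -5 + 0 = -5)
(-33 + (189 - G(t(-2, 4) - b)))² = (-33 + (189 - 1*(-5)))² = (-33 + (189 + 5))² = (-33 + 194)² = 161² = 25921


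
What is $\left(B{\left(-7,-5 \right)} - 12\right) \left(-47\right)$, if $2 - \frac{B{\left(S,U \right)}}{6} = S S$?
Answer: $13818$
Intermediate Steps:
$B{\left(S,U \right)} = 12 - 6 S^{2}$ ($B{\left(S,U \right)} = 12 - 6 S S = 12 - 6 S^{2}$)
$\left(B{\left(-7,-5 \right)} - 12\right) \left(-47\right) = \left(\left(12 - 6 \left(-7\right)^{2}\right) - 12\right) \left(-47\right) = \left(\left(12 - 294\right) - 12\right) \left(-47\right) = \left(-282 - 12\right) \left(-47\right) = \left(-294\right) \left(-47\right) = 13818$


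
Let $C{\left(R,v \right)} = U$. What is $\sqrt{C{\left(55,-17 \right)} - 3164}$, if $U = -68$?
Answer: $4 i \sqrt{202} \approx 56.851 i$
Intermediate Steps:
$C{\left(R,v \right)} = -68$
$\sqrt{C{\left(55,-17 \right)} - 3164} = \sqrt{-68 - 3164} = \sqrt{-3232} = 4 i \sqrt{202}$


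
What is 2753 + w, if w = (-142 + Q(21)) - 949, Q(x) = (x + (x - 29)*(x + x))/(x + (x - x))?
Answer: 1647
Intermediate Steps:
Q(x) = (x + 2*x*(-29 + x))/x (Q(x) = (x + (-29 + x)*(2*x))/(x + 0) = (x + 2*x*(-29 + x))/x)
w = -1106 (w = (-142 + (-57 + 2*21)) - 949 = (-142 + (-57 + 42)) - 949 = (-142 - 15) - 949 = -157 - 949 = -1106)
2753 + w = 2753 - 1106 = 1647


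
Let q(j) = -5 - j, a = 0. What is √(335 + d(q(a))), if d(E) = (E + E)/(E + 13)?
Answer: √1335/2 ≈ 18.269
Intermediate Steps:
d(E) = 2*E/(13 + E) (d(E) = (2*E)/(13 + E) = 2*E/(13 + E))
√(335 + d(q(a))) = √(335 + 2*(-5 - 1*0)/(13 + (-5 - 1*0))) = √(335 + 2*(-5 + 0)/(13 + (-5 + 0))) = √(335 + 2*(-5)/(13 - 5)) = √(335 + 2*(-5)/8) = √(335 + 2*(-5)*(⅛)) = √(335 - 5/4) = √(1335/4) = √1335/2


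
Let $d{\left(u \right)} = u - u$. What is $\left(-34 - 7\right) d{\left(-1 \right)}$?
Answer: $0$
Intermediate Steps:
$d{\left(u \right)} = 0$
$\left(-34 - 7\right) d{\left(-1 \right)} = \left(-34 - 7\right) 0 = \left(-41\right) 0 = 0$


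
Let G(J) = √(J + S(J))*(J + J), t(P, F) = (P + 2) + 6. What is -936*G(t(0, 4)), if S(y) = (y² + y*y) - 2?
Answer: -14976*√134 ≈ -1.7336e+5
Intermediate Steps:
S(y) = -2 + 2*y² (S(y) = (y² + y²) - 2 = 2*y² - 2 = -2 + 2*y²)
t(P, F) = 8 + P (t(P, F) = (2 + P) + 6 = 8 + P)
G(J) = 2*J*√(-2 + J + 2*J²) (G(J) = √(J + (-2 + 2*J²))*(J + J) = √(-2 + J + 2*J²)*(2*J) = 2*J*√(-2 + J + 2*J²))
-936*G(t(0, 4)) = -1872*(8 + 0)*√(-2 + (8 + 0) + 2*(8 + 0)²) = -1872*8*√(-2 + 8 + 2*8²) = -1872*8*√(-2 + 8 + 2*64) = -1872*8*√(-2 + 8 + 128) = -1872*8*√134 = -14976*√134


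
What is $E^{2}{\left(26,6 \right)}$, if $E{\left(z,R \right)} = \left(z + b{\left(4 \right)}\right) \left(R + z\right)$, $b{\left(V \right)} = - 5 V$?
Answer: $36864$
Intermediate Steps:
$E{\left(z,R \right)} = \left(-20 + z\right) \left(R + z\right)$ ($E{\left(z,R \right)} = \left(z - 20\right) \left(R + z\right) = \left(-20 + z\right) \left(R + z\right)$)
$E^{2}{\left(26,6 \right)} = \left(26^{2} - 120 - 520 + 6 \cdot 26\right)^{2} = \left(676 - 120 - 520 + 156\right)^{2} = 192^{2} = 36864$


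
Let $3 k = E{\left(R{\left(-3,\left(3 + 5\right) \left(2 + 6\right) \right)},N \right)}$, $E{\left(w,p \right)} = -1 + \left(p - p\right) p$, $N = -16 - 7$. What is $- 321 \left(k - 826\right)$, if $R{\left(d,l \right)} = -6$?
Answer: $265253$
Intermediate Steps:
$N = -23$ ($N = -16 - 7 = -23$)
$E{\left(w,p \right)} = -1$ ($E{\left(w,p \right)} = -1 + 0 p = -1 + 0 = -1$)
$k = - \frac{1}{3}$ ($k = \frac{1}{3} \left(-1\right) = - \frac{1}{3} \approx -0.33333$)
$- 321 \left(k - 826\right) = - 321 \left(- \frac{1}{3} - 826\right) = \left(-321\right) \left(- \frac{2479}{3}\right) = 265253$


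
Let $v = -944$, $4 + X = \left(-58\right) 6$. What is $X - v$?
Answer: $592$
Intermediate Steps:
$X = -352$ ($X = -4 - 348 = -352$)
$X - v = -352 - -944 = -352 + 944 = 592$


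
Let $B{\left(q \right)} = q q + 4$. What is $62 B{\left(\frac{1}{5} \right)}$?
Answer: $\frac{6262}{25} \approx 250.48$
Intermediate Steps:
$B{\left(q \right)} = 4 + q^{2}$ ($B{\left(q \right)} = q^{2} + 4 = 4 + q^{2}$)
$62 B{\left(\frac{1}{5} \right)} = 62 \left(4 + \left(\frac{1}{5}\right)^{2}\right) = 62 \left(4 + \frac{1}{25}\right) = 62 \cdot \frac{101}{25} = \frac{6262}{25}$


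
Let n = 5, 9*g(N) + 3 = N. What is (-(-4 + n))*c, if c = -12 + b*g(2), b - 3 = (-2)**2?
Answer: 115/9 ≈ 12.778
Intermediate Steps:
g(N) = -1/3 + N/9
b = 7 (b = 3 + (-2)**2 = 3 + 4 = 7)
c = -115/9 (c = -12 + 7*(-1/3 + (1/9)*2) = -12 + 7*(-1/3 + 2/9) = -12 + 7*(-1/9) = -12 - 7/9 = -115/9 ≈ -12.778)
(-(-4 + n))*c = -(-4 + 5)*(-115/9) = -1*1*(-115/9) = -1*(-115/9) = 115/9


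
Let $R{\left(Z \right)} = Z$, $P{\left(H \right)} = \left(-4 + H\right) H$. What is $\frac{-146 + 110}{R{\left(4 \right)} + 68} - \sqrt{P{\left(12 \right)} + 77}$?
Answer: $- \frac{1}{2} - \sqrt{173} \approx -13.653$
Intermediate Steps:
$P{\left(H \right)} = H \left(-4 + H\right)$
$\frac{-146 + 110}{R{\left(4 \right)} + 68} - \sqrt{P{\left(12 \right)} + 77} = \frac{-146 + 110}{4 + 68} - \sqrt{12 \left(-4 + 12\right) + 77} = - \frac{36}{72} - \sqrt{12 \cdot 8 + 77} = \left(-36\right) \frac{1}{72} - \sqrt{96 + 77} = - \frac{1}{2} - \sqrt{173}$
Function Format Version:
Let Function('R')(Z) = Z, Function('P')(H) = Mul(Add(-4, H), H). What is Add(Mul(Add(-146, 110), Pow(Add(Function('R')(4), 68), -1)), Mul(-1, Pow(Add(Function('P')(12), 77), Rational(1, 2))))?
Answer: Add(Rational(-1, 2), Mul(-1, Pow(173, Rational(1, 2)))) ≈ -13.653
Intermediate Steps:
Function('P')(H) = Mul(H, Add(-4, H))
Add(Mul(Add(-146, 110), Pow(Add(Function('R')(4), 68), -1)), Mul(-1, Pow(Add(Function('P')(12), 77), Rational(1, 2)))) = Add(Mul(Add(-146, 110), Pow(Add(4, 68), -1)), Mul(-1, Pow(Add(Mul(12, Add(-4, 12)), 77), Rational(1, 2)))) = Add(Mul(-36, Pow(72, -1)), Mul(-1, Pow(Add(Mul(12, 8), 77), Rational(1, 2)))) = Add(Mul(-36, Rational(1, 72)), Mul(-1, Pow(Add(96, 77), Rational(1, 2)))) = Add(Rational(-1, 2), Mul(-1, Pow(173, Rational(1, 2))))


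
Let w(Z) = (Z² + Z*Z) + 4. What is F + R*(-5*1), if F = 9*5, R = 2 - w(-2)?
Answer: 95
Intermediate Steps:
w(Z) = 4 + 2*Z² (w(Z) = (Z² + Z²) + 4 = 2*Z² + 4 = 4 + 2*Z²)
R = -10 (R = 2 - (4 + 2*(-2)²) = 2 - (4 + 2*4) = 2 - (4 + 8) = 2 - 1*12 = 2 - 12 = -10)
F = 45
F + R*(-5*1) = 45 - (-50) = 45 - 10*(-5) = 45 + 50 = 95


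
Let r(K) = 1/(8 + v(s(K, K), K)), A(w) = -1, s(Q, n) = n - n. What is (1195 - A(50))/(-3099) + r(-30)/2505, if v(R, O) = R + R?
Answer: -2662749/6900440 ≈ -0.38588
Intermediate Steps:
s(Q, n) = 0
v(R, O) = 2*R
r(K) = 1/8 (r(K) = 1/(8 + 2*0) = 1/(8 + 0) = 1/8)
(1195 - A(50))/(-3099) + r(-30)/2505 = (1195 - 1*(-1))/(-3099) + (1/8)/2505 = (1195 + 1)*(-1/3099) + (1/8)*(1/2505) = 1196*(-1/3099) + 1/20040 = -1196/3099 + 1/20040 = -2662749/6900440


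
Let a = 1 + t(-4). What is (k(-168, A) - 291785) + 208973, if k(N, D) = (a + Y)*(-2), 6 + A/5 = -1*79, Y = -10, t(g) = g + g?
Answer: -82778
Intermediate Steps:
t(g) = 2*g
a = -7 (a = 1 + 2*(-4) = 1 - 8 = -7)
A = -425 (A = -30 + 5*(-1*79) = -30 + 5*(-79) = -30 - 395 = -425)
k(N, D) = 34 (k(N, D) = (-7 - 10)*(-2) = -17*(-2) = 34)
(k(-168, A) - 291785) + 208973 = (34 - 291785) + 208973 = -291751 + 208973 = -82778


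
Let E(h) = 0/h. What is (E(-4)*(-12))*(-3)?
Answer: 0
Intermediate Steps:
E(h) = 0
(E(-4)*(-12))*(-3) = (0*(-12))*(-3) = 0*(-3) = 0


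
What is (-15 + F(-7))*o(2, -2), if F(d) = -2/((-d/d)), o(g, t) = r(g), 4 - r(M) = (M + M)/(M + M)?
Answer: -39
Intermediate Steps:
r(M) = 3 (r(M) = 4 - (M + M)/(M + M) = 4 - 2*M/(2*M) = 4 - 2*M*1/(2*M) = 4 - 1*1 = 4 - 1 = 3)
o(g, t) = 3
F(d) = 2 (F(d) = -2/((-1*1)) = -2/(-1) = -2*(-1) = 2)
(-15 + F(-7))*o(2, -2) = (-15 + 2)*3 = -13*3 = -39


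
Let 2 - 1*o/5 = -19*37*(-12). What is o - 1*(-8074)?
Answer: -34096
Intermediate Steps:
o = -42170 (o = 10 - 5*(-19*37)*(-12) = 10 - (-3515)*(-12) = 10 - 5*8436 = 10 - 42180 = -42170)
o - 1*(-8074) = -42170 - 1*(-8074) = -42170 + 8074 = -34096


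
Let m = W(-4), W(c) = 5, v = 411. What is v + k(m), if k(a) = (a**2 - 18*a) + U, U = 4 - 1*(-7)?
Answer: 357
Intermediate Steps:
m = 5
U = 11 (U = 4 + 7 = 11)
k(a) = 11 + a**2 - 18*a (k(a) = (a**2 - 18*a) + 11 = 11 + a**2 - 18*a)
v + k(m) = 411 + (11 + 5**2 - 18*5) = 411 + (11 + 25 - 90) = 411 - 54 = 357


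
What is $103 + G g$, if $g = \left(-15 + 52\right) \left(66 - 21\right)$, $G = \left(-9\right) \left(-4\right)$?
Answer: $60043$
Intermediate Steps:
$G = 36$
$g = 1665$ ($g = 37 \cdot 45 = 1665$)
$103 + G g = 103 + 36 \cdot 1665 = 103 + 59940 = 60043$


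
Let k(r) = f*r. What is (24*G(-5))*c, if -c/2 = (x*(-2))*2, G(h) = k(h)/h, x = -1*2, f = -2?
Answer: 768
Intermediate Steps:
x = -2
k(r) = -2*r
G(h) = -2 (G(h) = (-2*h)/h = -2)
c = -16 (c = -2*(-2*(-2))*2 = -8*2 = -2*8 = -16)
(24*G(-5))*c = (24*(-2))*(-16) = -48*(-16) = 768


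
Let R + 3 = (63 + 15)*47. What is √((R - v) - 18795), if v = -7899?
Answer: I*√7233 ≈ 85.047*I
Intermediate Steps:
R = 3663 (R = -3 + (63 + 15)*47 = -3 + 78*47 = -3 + 3666 = 3663)
√((R - v) - 18795) = √((3663 - 1*(-7899)) - 18795) = √((3663 + 7899) - 18795) = √(11562 - 18795) = √(-7233) = I*√7233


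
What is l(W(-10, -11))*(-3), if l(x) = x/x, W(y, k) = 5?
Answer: -3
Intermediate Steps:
l(x) = 1
l(W(-10, -11))*(-3) = 1*(-3) = -3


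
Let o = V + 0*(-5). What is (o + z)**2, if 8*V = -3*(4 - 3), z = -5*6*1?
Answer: 59049/64 ≈ 922.64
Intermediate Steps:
z = -30 (z = -30*1 = -30)
V = -3/8 (V = (-3*(4 - 3))/8 = (-3*1)/8 = (1/8)*(-3) = -3/8 ≈ -0.37500)
o = -3/8 (o = -3/8 + 0*(-5) = -3/8 + 0 = -3/8 ≈ -0.37500)
(o + z)**2 = (-3/8 - 30)**2 = (-243/8)**2 = 59049/64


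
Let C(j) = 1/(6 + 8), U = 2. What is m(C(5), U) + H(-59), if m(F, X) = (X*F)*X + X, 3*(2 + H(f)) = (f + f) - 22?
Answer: -974/21 ≈ -46.381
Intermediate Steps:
H(f) = -28/3 + 2*f/3 (H(f) = -2 + ((f + f) - 22)/3 = -2 + (2*f - 22)/3 = -2 + (-22 + 2*f)/3 = -2 + (-22/3 + 2*f/3) = -28/3 + 2*f/3)
C(j) = 1/14
m(F, X) = X + F*X**2 (m(F, X) = (F*X)*X + X = F*X**2 + X = X + F*X**2)
m(C(5), U) + H(-59) = 2*(1 + (1/14)*2) + (-28/3 + (2/3)*(-59)) = 2*(1 + 1/7) + (-28/3 - 118/3) = 2*(8/7) - 146/3 = 16/7 - 146/3 = -974/21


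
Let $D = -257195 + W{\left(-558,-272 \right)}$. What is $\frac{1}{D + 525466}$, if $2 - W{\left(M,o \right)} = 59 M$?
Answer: $\frac{1}{301195} \approx 3.3201 \cdot 10^{-6}$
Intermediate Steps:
$W{\left(M,o \right)} = 2 - 59 M$
$D = -224271$ ($D = -257195 + \left(2 - -32922\right) = -257195 + \left(2 + 32922\right) = -257195 + 32924 = -224271$)
$\frac{1}{D + 525466} = \frac{1}{-224271 + 525466} = \frac{1}{301195}$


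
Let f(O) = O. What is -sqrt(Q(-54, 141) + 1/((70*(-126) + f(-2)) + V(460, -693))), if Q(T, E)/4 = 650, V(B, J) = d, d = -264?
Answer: -sqrt(214644020514)/9086 ≈ -50.990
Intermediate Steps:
V(B, J) = -264
Q(T, E) = 2600 (Q(T, E) = 4*650 = 2600)
-sqrt(Q(-54, 141) + 1/((70*(-126) + f(-2)) + V(460, -693))) = -sqrt(2600 + 1/((70*(-126) - 2) - 264)) = -sqrt(2600 + 1/((-8820 - 2) - 264)) = -sqrt(2600 + 1/(-8822 - 264)) = -sqrt(2600 + 1/(-9086)) = -sqrt(2600 - 1/9086) = -sqrt(23623599/9086) = -sqrt(214644020514)/9086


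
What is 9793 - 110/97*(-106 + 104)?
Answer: 950141/97 ≈ 9795.3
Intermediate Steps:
9793 - 110/97*(-106 + 104) = 9793 - 110*(1/97)*(-2) = 9793 - 110*(-2)/97 = 9793 - 1*(-220/97) = 9793 + 220/97 = 950141/97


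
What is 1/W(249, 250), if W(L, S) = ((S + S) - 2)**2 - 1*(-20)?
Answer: 1/248024 ≈ 4.0319e-6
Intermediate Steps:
W(L, S) = 20 + (-2 + 2*S)**2 (W(L, S) = (2*S - 2)**2 + 20 = (-2 + 2*S)**2 + 20 = 20 + (-2 + 2*S)**2)
1/W(249, 250) = 1/(20 + 4*(-1 + 250)**2) = 1/(20 + 4*249**2) = 1/(20 + 4*62001) = 1/(20 + 248004) = 1/248024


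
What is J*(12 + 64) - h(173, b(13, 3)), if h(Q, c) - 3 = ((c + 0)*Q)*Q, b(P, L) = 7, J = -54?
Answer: -213610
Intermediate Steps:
h(Q, c) = 3 + c*Q² (h(Q, c) = 3 + ((c + 0)*Q)*Q = 3 + (c*Q)*Q = 3 + (Q*c)*Q = 3 + c*Q²)
J*(12 + 64) - h(173, b(13, 3)) = -54*(12 + 64) - (3 + 7*173²) = -54*76 - (3 + 7*29929) = -4104 - (3 + 209503) = -4104 - 1*209506 = -4104 - 209506 = -213610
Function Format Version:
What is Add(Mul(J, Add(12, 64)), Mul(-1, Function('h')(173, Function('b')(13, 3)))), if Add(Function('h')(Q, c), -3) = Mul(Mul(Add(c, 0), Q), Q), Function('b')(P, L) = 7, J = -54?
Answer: -213610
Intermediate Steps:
Function('h')(Q, c) = Add(3, Mul(c, Pow(Q, 2))) (Function('h')(Q, c) = Add(3, Mul(Mul(Add(c, 0), Q), Q)) = Add(3, Mul(Mul(c, Q), Q)) = Add(3, Mul(Mul(Q, c), Q)) = Add(3, Mul(c, Pow(Q, 2))))
Add(Mul(J, Add(12, 64)), Mul(-1, Function('h')(173, Function('b')(13, 3)))) = Add(Mul(-54, Add(12, 64)), Mul(-1, Add(3, Mul(7, Pow(173, 2))))) = Add(Mul(-54, 76), Mul(-1, Add(3, Mul(7, 29929)))) = Add(-4104, Mul(-1, Add(3, 209503))) = Add(-4104, Mul(-1, 209506)) = Add(-4104, -209506) = -213610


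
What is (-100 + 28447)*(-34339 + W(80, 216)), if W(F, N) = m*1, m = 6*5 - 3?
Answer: -972642264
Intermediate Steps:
m = 27 (m = 30 - 3 = 27)
W(F, N) = 27 (W(F, N) = 27*1 = 27)
(-100 + 28447)*(-34339 + W(80, 216)) = (-100 + 28447)*(-34339 + 27) = 28347*(-34312) = -972642264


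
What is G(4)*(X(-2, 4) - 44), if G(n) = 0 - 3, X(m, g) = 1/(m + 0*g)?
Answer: 267/2 ≈ 133.50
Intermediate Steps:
X(m, g) = 1/m (X(m, g) = 1/(m + 0) = 1/m)
G(n) = -3
G(4)*(X(-2, 4) - 44) = -3*(1/(-2) - 44) = -3*(-½ - 44) = -3*(-89/2) = 267/2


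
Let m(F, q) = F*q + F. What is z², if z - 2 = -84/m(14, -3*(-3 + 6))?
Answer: 121/16 ≈ 7.5625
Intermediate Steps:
m(F, q) = F + F*q
z = 11/4 (z = 2 - 84*1/(14*(1 - 3*(-3 + 6))) = 2 - 84*1/(14*(1 - 3*3)) = 2 - 84*1/(14*(1 - 9)) = 2 - 84/(14*(-8)) = 2 - 84/(-112) = 2 - 84*(-1/112) = 2 + ¾ = 11/4 ≈ 2.7500)
z² = (11/4)² = 121/16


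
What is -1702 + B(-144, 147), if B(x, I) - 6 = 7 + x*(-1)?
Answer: -1545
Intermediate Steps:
B(x, I) = 13 - x (B(x, I) = 6 + (7 + x*(-1)) = 6 + (7 - x) = 13 - x)
-1702 + B(-144, 147) = -1702 + (13 - 1*(-144)) = -1702 + (13 + 144) = -1702 + 157 = -1545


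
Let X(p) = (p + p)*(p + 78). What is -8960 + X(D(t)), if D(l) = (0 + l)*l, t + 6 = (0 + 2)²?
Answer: -8304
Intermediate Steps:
t = -2 (t = -6 + (0 + 2)² = -6 + 2² = -6 + 4 = -2)
D(l) = l² (D(l) = l*l = l²)
X(p) = 2*p*(78 + p) (X(p) = (2*p)*(78 + p) = 2*p*(78 + p))
-8960 + X(D(t)) = -8960 + 2*(-2)²*(78 + (-2)²) = -8960 + 2*4*(78 + 4) = -8960 + 2*4*82 = -8960 + 656 = -8304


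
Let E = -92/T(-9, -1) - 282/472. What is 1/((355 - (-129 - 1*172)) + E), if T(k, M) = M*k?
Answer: 2124/1370363 ≈ 0.0015500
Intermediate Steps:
E = -22981/2124 (E = -92/((-1*(-9))) - 282/472 = -92/9 - 282*1/472 = -92*⅑ - 141/236 = -92/9 - 141/236 = -22981/2124 ≈ -10.820)
1/((355 - (-129 - 1*172)) + E) = 1/((355 - (-129 - 1*172)) - 22981/2124) = 1/((355 - (-129 - 172)) - 22981/2124) = 1/((355 - 1*(-301)) - 22981/2124) = 1/((355 + 301) - 22981/2124) = 1/(656 - 22981/2124) = 1/(1370363/2124) = 2124/1370363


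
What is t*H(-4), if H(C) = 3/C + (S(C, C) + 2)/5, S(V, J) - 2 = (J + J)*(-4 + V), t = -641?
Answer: -164737/20 ≈ -8236.8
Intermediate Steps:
S(V, J) = 2 + 2*J*(-4 + V) (S(V, J) = 2 + (J + J)*(-4 + V) = 2 + (2*J)*(-4 + V) = 2 + 2*J*(-4 + V))
H(C) = 4/5 + 3/C - 8*C/5 + 2*C**2/5 (H(C) = 3/C + ((2 - 8*C + 2*C*C) + 2)/5 = 3/C + ((2 - 8*C + 2*C**2) + 2)*(1/5) = 3/C + (4 - 8*C + 2*C**2)*(1/5) = 3/C + (4/5 - 8*C/5 + 2*C**2/5) = 4/5 + 3/C - 8*C/5 + 2*C**2/5)
t*H(-4) = -641*(15 + 2*(-4)*(2 + (-4)**2 - 4*(-4)))/(5*(-4)) = -641*(-1)*(15 + 2*(-4)*(2 + 16 + 16))/(5*4) = -641*(-1)*(15 + 2*(-4)*34)/(5*4) = -641*(-1)*(15 - 272)/(5*4) = -641*(-1)*(-257)/(5*4) = -641*257/20 = -164737/20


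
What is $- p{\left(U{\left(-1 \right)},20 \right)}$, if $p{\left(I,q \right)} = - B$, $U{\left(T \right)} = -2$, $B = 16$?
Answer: $16$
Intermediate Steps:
$p{\left(I,q \right)} = -16$ ($p{\left(I,q \right)} = \left(-1\right) 16 = -16$)
$- p{\left(U{\left(-1 \right)},20 \right)} = \left(-1\right) \left(-16\right) = 16$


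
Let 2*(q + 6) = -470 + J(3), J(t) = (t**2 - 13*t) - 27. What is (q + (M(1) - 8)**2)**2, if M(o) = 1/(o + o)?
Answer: 727609/16 ≈ 45476.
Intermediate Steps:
M(o) = 1/(2*o)
J(t) = -27 + t**2 - 13*t
q = -539/2 (q = -6 + (-470 + (-27 + 3**2 - 13*3))/2 = -6 + (-470 + (-27 + 9 - 39))/2 = -6 + (-470 - 57)/2 = -6 + (1/2)*(-527) = -6 - 527/2 = -539/2 ≈ -269.50)
(q + (M(1) - 8)**2)**2 = (-539/2 + ((1/2)/1 - 8)**2)**2 = (-539/2 + ((1/2)*1 - 8)**2)**2 = (-539/2 + (1/2 - 8)**2)**2 = (-539/2 + (-15/2)**2)**2 = (-539/2 + 225/4)**2 = (-853/4)**2 = 727609/16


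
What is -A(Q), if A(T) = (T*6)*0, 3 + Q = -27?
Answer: 0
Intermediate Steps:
Q = -30 (Q = -3 - 27 = -30)
A(T) = 0 (A(T) = (6*T)*0 = 0)
-A(Q) = -1*0 = 0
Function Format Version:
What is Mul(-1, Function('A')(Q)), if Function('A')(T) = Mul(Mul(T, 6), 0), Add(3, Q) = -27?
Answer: 0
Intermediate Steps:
Q = -30 (Q = Add(-3, -27) = -30)
Function('A')(T) = 0 (Function('A')(T) = Mul(Mul(6, T), 0) = 0)
Mul(-1, Function('A')(Q)) = Mul(-1, 0) = 0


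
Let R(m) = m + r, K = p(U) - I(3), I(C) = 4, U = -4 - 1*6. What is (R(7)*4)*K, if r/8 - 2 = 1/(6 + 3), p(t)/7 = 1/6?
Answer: -7310/27 ≈ -270.74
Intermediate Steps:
U = -10 (U = -4 - 6 = -10)
p(t) = 7/6 (p(t) = 7*(1/6) = 7*(1*(⅙)) = 7*(⅙) = 7/6)
r = 152/9 (r = 16 + 8/(6 + 3) = 16 + 8/9 = 152/9 ≈ 16.889)
K = -17/6 (K = 7/6 - 1*4 = 7/6 - 4 = -17/6 ≈ -2.8333)
R(m) = 152/9 + m (R(m) = m + 152/9 = 152/9 + m)
(R(7)*4)*K = ((152/9 + 7)*4)*(-17/6) = ((215/9)*4)*(-17/6) = (860/9)*(-17/6) = -7310/27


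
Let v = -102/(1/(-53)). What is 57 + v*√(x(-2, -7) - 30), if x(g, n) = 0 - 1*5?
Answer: 57 + 5406*I*√35 ≈ 57.0 + 31982.0*I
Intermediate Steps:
x(g, n) = -5 (x(g, n) = 0 - 5 = -5)
v = 5406 (v = -102/(-1/53) = -102*(-53) = 5406)
57 + v*√(x(-2, -7) - 30) = 57 + 5406*√(-5 - 30) = 57 + 5406*√(-35) = 57 + 5406*(I*√35) = 57 + 5406*I*√35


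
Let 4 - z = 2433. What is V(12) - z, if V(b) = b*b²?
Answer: 4157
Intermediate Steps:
V(b) = b³
z = -2429 (z = 4 - 1*2433 = 4 - 2433 = -2429)
V(12) - z = 12³ - 1*(-2429) = 1728 + 2429 = 4157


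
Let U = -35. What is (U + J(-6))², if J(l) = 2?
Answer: 1089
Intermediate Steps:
(U + J(-6))² = (-35 + 2)² = (-33)² = 1089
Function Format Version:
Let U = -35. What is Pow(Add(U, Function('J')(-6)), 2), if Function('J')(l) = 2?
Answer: 1089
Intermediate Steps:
Pow(Add(U, Function('J')(-6)), 2) = Pow(Add(-35, 2), 2) = Pow(-33, 2) = 1089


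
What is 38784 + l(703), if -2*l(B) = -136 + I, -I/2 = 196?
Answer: 39048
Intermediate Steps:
I = -392 (I = -2*196 = -392)
l(B) = 264 (l(B) = -(-136 - 392)/2 = -½*(-528) = 264)
38784 + l(703) = 38784 + 264 = 39048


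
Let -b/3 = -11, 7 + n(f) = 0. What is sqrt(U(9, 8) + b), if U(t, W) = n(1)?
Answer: sqrt(26) ≈ 5.0990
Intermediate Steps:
n(f) = -7 (n(f) = -7 + 0 = -7)
U(t, W) = -7
b = 33 (b = -3*(-11) = 33)
sqrt(U(9, 8) + b) = sqrt(-7 + 33) = sqrt(26)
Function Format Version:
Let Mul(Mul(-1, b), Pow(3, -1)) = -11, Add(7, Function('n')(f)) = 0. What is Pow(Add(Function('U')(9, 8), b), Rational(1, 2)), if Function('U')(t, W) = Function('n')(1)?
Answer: Pow(26, Rational(1, 2)) ≈ 5.0990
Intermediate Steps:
Function('n')(f) = -7 (Function('n')(f) = Add(-7, 0) = -7)
Function('U')(t, W) = -7
b = 33 (b = Mul(-3, -11) = 33)
Pow(Add(Function('U')(9, 8), b), Rational(1, 2)) = Pow(Add(-7, 33), Rational(1, 2)) = Pow(26, Rational(1, 2))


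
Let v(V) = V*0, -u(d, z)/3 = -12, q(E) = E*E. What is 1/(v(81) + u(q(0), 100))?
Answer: 1/36 ≈ 0.027778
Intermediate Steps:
q(E) = E**2
u(d, z) = 36 (u(d, z) = -3*(-12) = 36)
v(V) = 0
1/(v(81) + u(q(0), 100)) = 1/(0 + 36) = 1/36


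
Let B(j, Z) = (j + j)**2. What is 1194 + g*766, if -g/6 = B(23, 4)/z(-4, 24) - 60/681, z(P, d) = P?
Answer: 552264426/227 ≈ 2.4329e+6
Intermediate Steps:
B(j, Z) = 4*j**2 (B(j, Z) = (2*j)**2 = 4*j**2)
g = 720618/227 (g = -6*((4*23**2)/(-4) - 60/681) = -6*((4*529)*(-1/4) - 60*1/681) = -6*(2116*(-1/4) - 20/227) = -6*(-529 - 20/227) = -6*(-120103/227) = 720618/227 ≈ 3174.5)
1194 + g*766 = 1194 + (720618/227)*766 = 1194 + 551993388/227 = 552264426/227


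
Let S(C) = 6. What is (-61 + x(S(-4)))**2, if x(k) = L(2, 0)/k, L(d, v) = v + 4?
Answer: 32761/9 ≈ 3640.1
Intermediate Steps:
L(d, v) = 4 + v
x(k) = 4/k (x(k) = (4 + 0)/k = 4/k)
(-61 + x(S(-4)))**2 = (-61 + 4/6)**2 = (-61 + 4*(1/6))**2 = (-61 + 2/3)**2 = (-181/3)**2 = 32761/9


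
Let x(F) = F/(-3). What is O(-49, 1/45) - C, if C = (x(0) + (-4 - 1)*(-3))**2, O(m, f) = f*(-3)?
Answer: -3376/15 ≈ -225.07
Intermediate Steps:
O(m, f) = -3*f
x(F) = -F/3 (x(F) = F*(-1/3) = -F/3)
C = 225 (C = (-1/3*0 + (-4 - 1)*(-3))**2 = (0 - 5*(-3))**2 = (0 + 15)**2 = 15**2 = 225)
O(-49, 1/45) - C = -3/45 - 1*225 = -3*1/45 - 225 = -1/15 - 225 = -3376/15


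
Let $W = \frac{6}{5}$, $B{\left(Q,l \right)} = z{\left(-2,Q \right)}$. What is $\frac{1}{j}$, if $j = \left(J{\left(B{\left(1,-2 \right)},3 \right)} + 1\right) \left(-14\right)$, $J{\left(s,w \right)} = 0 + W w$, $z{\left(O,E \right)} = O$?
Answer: $- \frac{5}{322} \approx -0.015528$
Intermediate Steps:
$B{\left(Q,l \right)} = -2$
$W = \frac{6}{5}$ ($W = 6 \cdot \frac{1}{5} = \frac{6}{5} \approx 1.2$)
$J{\left(s,w \right)} = \frac{6 w}{5}$ ($J{\left(s,w \right)} = 0 + \frac{6 w}{5} = \frac{6 w}{5}$)
$j = - \frac{322}{5}$ ($j = \left(\frac{6}{5} \cdot 3 + 1\right) \left(-14\right) = \left(\frac{18}{5} + 1\right) \left(-14\right) = \frac{23}{5} \left(-14\right) = - \frac{322}{5} \approx -64.4$)
$\frac{1}{j} = \frac{1}{- \frac{322}{5}} = - \frac{5}{322}$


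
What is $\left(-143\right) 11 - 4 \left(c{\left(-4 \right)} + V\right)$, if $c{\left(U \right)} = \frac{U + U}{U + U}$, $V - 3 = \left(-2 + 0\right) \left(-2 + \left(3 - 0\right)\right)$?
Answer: $-1581$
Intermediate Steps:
$V = 1$ ($V = 3 + \left(-2 + 0\right) \left(-2 + \left(3 - 0\right)\right) = 3 - 2 \left(-2 + \left(3 + 0\right)\right) = 3 - 2 \left(-2 + 3\right) = 3 - 2 = 1$)
$c{\left(U \right)} = 1$ ($c{\left(U \right)} = \frac{2 U}{2 U} = 2 U \frac{1}{2 U} = 1$)
$\left(-143\right) 11 - 4 \left(c{\left(-4 \right)} + V\right) = \left(-143\right) 11 - 4 \left(1 + 1\right) = -1573 - 8 = -1581$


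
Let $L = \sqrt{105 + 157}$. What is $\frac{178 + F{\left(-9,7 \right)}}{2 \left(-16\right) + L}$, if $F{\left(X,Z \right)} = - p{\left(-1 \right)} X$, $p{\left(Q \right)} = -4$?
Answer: $- \frac{2272}{381} - \frac{71 \sqrt{262}}{381} \approx -8.9796$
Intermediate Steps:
$F{\left(X,Z \right)} = 4 X$ ($F{\left(X,Z \right)} = \left(-1\right) \left(-4\right) X = 4 X$)
$L = \sqrt{262} \approx 16.186$
$\frac{178 + F{\left(-9,7 \right)}}{2 \left(-16\right) + L} = \frac{178 + 4 \left(-9\right)}{2 \left(-16\right) + \sqrt{262}} = \frac{178 - 36}{-32 + \sqrt{262}} = \frac{142}{-32 + \sqrt{262}}$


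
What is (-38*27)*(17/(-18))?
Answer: 969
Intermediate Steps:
(-38*27)*(17/(-18)) = -17442*(-1)/18 = -1026*(-17/18) = 969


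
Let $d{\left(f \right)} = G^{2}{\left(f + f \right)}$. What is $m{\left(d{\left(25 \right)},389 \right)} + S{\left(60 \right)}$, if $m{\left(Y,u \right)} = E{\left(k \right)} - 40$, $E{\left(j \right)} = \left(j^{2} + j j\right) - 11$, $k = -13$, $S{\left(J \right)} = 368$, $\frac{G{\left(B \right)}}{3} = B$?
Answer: $655$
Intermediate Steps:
$G{\left(B \right)} = 3 B$
$E{\left(j \right)} = -11 + 2 j^{2}$ ($E{\left(j \right)} = \left(j^{2} + j^{2}\right) - 11 = 2 j^{2} - 11 = -11 + 2 j^{2}$)
$d{\left(f \right)} = 36 f^{2}$ ($d{\left(f \right)} = \left(3 \left(f + f\right)\right)^{2} = \left(3 \cdot 2 f\right)^{2} = \left(6 f\right)^{2} = 36 f^{2}$)
$m{\left(Y,u \right)} = 287$ ($m{\left(Y,u \right)} = \left(-11 + 2 \left(-13\right)^{2}\right) - 40 = \left(-11 + 2 \cdot 169\right) - 40 = \left(-11 + 338\right) - 40 = 327 - 40 = 287$)
$m{\left(d{\left(25 \right)},389 \right)} + S{\left(60 \right)} = 287 + 368 = 655$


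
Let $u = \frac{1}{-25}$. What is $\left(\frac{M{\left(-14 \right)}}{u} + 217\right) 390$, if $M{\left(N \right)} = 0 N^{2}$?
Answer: $84630$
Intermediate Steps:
$u = - \frac{1}{25} \approx -0.04$
$M{\left(N \right)} = 0$
$\left(\frac{M{\left(-14 \right)}}{u} + 217\right) 390 = \left(\frac{0}{- \frac{1}{25}} + 217\right) 390 = \left(0 \left(-25\right) + 217\right) 390 = \left(0 + 217\right) 390 = 217 \cdot 390 = 84630$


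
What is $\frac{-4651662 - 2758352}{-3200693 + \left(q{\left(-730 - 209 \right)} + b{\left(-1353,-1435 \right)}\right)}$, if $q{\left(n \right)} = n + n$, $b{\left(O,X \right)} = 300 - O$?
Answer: $\frac{3705007}{1600459} \approx 2.315$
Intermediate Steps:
$q{\left(n \right)} = 2 n$
$\frac{-4651662 - 2758352}{-3200693 + \left(q{\left(-730 - 209 \right)} + b{\left(-1353,-1435 \right)}\right)} = \frac{-4651662 - 2758352}{-3200693 + \left(2 \left(-730 - 209\right) + \left(300 - -1353\right)\right)} = - \frac{7410014}{-3200693 + \left(2 \left(-730 - 209\right) + \left(300 + 1353\right)\right)} = - \frac{7410014}{-3200693 + \left(2 \left(-730 - 209\right) + 1653\right)} = - \frac{7410014}{-3200693 + \left(2 \left(-939\right) + 1653\right)} = - \frac{7410014}{-3200693 + \left(-1878 + 1653\right)} = - \frac{7410014}{-3200693 - 225} = - \frac{7410014}{-3200918} = \left(-7410014\right) \left(- \frac{1}{3200918}\right) = \frac{3705007}{1600459}$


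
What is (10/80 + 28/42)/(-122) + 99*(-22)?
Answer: -6377203/2928 ≈ -2178.0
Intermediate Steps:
(10/80 + 28/42)/(-122) + 99*(-22) = (10*(1/80) + 28*(1/42))*(-1/122) - 2178 = (⅛ + ⅔)*(-1/122) - 2178 = (19/24)*(-1/122) - 2178 = -19/2928 - 2178 = -6377203/2928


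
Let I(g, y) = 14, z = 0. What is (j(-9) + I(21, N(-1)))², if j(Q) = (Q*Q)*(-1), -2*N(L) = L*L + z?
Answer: 4489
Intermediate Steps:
N(L) = -L²/2 (N(L) = -(L*L + 0)/2 = -(L² + 0)/2 = -L²/2)
j(Q) = -Q² (j(Q) = Q²*(-1) = -Q²)
(j(-9) + I(21, N(-1)))² = (-1*(-9)² + 14)² = (-1*81 + 14)² = (-81 + 14)² = (-67)² = 4489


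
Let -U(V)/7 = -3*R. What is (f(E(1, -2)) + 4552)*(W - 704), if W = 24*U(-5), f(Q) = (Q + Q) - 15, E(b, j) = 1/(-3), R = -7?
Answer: -57593288/3 ≈ -1.9198e+7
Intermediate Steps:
E(b, j) = -⅓
f(Q) = -15 + 2*Q (f(Q) = 2*Q - 15 = -15 + 2*Q)
U(V) = -147 (U(V) = -(-21)*(-7) = -7*21 = -147)
W = -3528 (W = 24*(-147) = -3528)
(f(E(1, -2)) + 4552)*(W - 704) = ((-15 + 2*(-⅓)) + 4552)*(-3528 - 704) = ((-15 - ⅔) + 4552)*(-4232) = (-47/3 + 4552)*(-4232) = (13609/3)*(-4232) = -57593288/3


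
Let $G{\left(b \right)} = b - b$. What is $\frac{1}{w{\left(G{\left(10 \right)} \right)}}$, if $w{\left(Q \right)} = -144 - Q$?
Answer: $- \frac{1}{144} \approx -0.0069444$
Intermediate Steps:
$G{\left(b \right)} = 0$
$\frac{1}{w{\left(G{\left(10 \right)} \right)}} = \frac{1}{-144 - 0} = \frac{1}{-144 + 0} = \frac{1}{-144} = - \frac{1}{144}$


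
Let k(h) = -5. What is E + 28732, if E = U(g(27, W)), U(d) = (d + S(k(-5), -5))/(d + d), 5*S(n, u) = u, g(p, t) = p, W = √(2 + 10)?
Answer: 775777/27 ≈ 28732.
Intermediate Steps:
W = 2*√3 (W = √12 = 2*√3 ≈ 3.4641)
S(n, u) = u/5
U(d) = (-1 + d)/(2*d) (U(d) = (d + (⅕)*(-5))/(d + d) = (d - 1)/((2*d)) = (-1 + d)*(1/(2*d)) = (-1 + d)/(2*d))
E = 13/27 (E = (½)*(-1 + 27)/27 = (½)*(1/27)*26 = 13/27 ≈ 0.48148)
E + 28732 = 13/27 + 28732 = 775777/27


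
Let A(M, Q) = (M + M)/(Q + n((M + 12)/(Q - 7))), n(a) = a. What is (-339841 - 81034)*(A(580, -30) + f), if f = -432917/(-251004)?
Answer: 4390866788875/444084 ≈ 9.8875e+6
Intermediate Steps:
f = 432917/251004 (f = -432917*(-1/251004) = 432917/251004 ≈ 1.7247)
A(M, Q) = 2*M/(Q + (12 + M)/(-7 + Q)) (A(M, Q) = (M + M)/(Q + (M + 12)/(Q - 7)) = (2*M)/(Q + (12 + M)/(-7 + Q)) = 2*M/(Q + (12 + M)/(-7 + Q)))
(-339841 - 81034)*(A(580, -30) + f) = (-339841 - 81034)*(2*580*(-7 - 30)/(12 + 580 - 30*(-7 - 30)) + 432917/251004) = -420875*(2*580*(-37)/(12 + 580 - 30*(-37)) + 432917/251004) = -420875*(2*580*(-37)/(12 + 580 + 1110) + 432917/251004) = -420875*(2*580*(-37)/1702 + 432917/251004) = -420875*(2*580*(1/1702)*(-37) + 432917/251004) = -420875*(-580/23 + 432917/251004) = -420875*(-135625229/5773092) = 4390866788875/444084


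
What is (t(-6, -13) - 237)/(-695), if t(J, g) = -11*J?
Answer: 171/695 ≈ 0.24604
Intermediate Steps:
(t(-6, -13) - 237)/(-695) = (-11*(-6) - 237)/(-695) = (66 - 237)*(-1/695) = -171*(-1/695) = 171/695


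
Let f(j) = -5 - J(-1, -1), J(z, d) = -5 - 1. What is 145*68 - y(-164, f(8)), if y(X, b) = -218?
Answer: 10078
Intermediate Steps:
J(z, d) = -6
f(j) = 1 (f(j) = -5 - 1*(-6) = -5 + 6 = 1)
145*68 - y(-164, f(8)) = 145*68 - 1*(-218) = 9860 + 218 = 10078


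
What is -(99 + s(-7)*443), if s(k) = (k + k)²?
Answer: -86927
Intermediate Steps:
s(k) = 4*k² (s(k) = (2*k)² = 4*k²)
-(99 + s(-7)*443) = -(99 + (4*(-7)²)*443) = -(99 + (4*49)*443) = -(99 + 196*443) = -(99 + 86828) = -1*86927 = -86927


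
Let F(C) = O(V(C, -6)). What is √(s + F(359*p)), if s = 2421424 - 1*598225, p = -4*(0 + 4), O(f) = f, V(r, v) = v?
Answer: 3*√202577 ≈ 1350.3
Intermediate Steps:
p = -16 (p = -4*4 = -16)
F(C) = -6
s = 1823199 (s = 2421424 - 598225 = 1823199)
√(s + F(359*p)) = √(1823199 - 6) = √1823193 = 3*√202577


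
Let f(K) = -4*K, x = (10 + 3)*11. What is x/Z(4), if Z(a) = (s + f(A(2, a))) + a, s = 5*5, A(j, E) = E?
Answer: 11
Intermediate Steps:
x = 143 (x = 13*11 = 143)
s = 25
Z(a) = 25 - 3*a (Z(a) = (25 - 4*a) + a = 25 - 3*a)
x/Z(4) = 143/(25 - 3*4) = 143/(25 - 12) = 143/13 = 143*(1/13) = 11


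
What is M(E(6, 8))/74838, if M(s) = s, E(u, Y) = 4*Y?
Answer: 16/37419 ≈ 0.00042759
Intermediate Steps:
M(E(6, 8))/74838 = (4*8)/74838 = 32*(1/74838) = 16/37419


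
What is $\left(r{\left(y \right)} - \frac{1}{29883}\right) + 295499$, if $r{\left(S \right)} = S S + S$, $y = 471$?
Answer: $\frac{15473746112}{29883} \approx 5.1781 \cdot 10^{5}$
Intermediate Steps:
$r{\left(S \right)} = S + S^{2}$ ($r{\left(S \right)} = S^{2} + S = S + S^{2}$)
$\left(r{\left(y \right)} - \frac{1}{29883}\right) + 295499 = \left(471 \left(1 + 471\right) - \frac{1}{29883}\right) + 295499 = \left(471 \cdot 472 - \frac{1}{29883}\right) + 295499 = \left(222312 - \frac{1}{29883}\right) + 295499 = \frac{6643349495}{29883} + 295499 = \frac{15473746112}{29883}$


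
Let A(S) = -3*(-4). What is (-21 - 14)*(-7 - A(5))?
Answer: 665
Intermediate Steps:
A(S) = 12
(-21 - 14)*(-7 - A(5)) = (-21 - 14)*(-7 - 1*12) = -35*(-7 - 12) = -35*(-19) = 665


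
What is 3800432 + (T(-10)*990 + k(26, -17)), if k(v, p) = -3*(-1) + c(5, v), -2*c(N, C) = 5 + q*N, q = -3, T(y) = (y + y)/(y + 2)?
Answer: 3802915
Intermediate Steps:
T(y) = 2*y/(2 + y) (T(y) = (2*y)/(2 + y) = 2*y/(2 + y))
c(N, C) = -5/2 + 3*N/2 (c(N, C) = -(5 - 3*N)/2 = -5/2 + 3*N/2)
k(v, p) = 8 (k(v, p) = -3*(-1) + (-5/2 + (3/2)*5) = 3 + (-5/2 + 15/2) = 3 + 5 = 8)
3800432 + (T(-10)*990 + k(26, -17)) = 3800432 + ((2*(-10)/(2 - 10))*990 + 8) = 3800432 + ((2*(-10)/(-8))*990 + 8) = 3800432 + ((2*(-10)*(-1/8))*990 + 8) = 3800432 + ((5/2)*990 + 8) = 3800432 + (2475 + 8) = 3800432 + 2483 = 3802915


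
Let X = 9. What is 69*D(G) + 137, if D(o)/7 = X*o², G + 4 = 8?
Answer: 69689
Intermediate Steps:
G = 4 (G = -4 + 8 = 4)
D(o) = 63*o² (D(o) = 7*(9*o²) = 63*o²)
69*D(G) + 137 = 69*(63*4²) + 137 = 69*(63*16) + 137 = 69*1008 + 137 = 69552 + 137 = 69689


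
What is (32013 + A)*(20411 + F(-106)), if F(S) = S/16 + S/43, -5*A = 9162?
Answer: 1059076036071/1720 ≈ 6.1574e+8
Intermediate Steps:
A = -9162/5 (A = -⅕*9162 = -9162/5 ≈ -1832.4)
F(S) = 59*S/688 (F(S) = S*(1/16) + S*(1/43) = S/16 + S/43 = 59*S/688)
(32013 + A)*(20411 + F(-106)) = (32013 - 9162/5)*(20411 + (59/688)*(-106)) = 150903*(20411 - 3127/344)/5 = (150903/5)*(7018257/344) = 1059076036071/1720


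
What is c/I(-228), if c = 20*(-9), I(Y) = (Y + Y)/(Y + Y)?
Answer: -180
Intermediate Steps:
I(Y) = 1 (I(Y) = (2*Y)/((2*Y)) = (2*Y)*(1/(2*Y)) = 1)
c = -180
c/I(-228) = -180/1 = -180*1 = -180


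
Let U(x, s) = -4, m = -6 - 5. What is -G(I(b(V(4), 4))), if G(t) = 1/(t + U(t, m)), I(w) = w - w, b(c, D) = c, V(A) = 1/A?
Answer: ¼ ≈ 0.25000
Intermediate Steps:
m = -11
I(w) = 0
G(t) = 1/(-4 + t) (G(t) = 1/(t - 4) = 1/(-4 + t))
-G(I(b(V(4), 4))) = -1/(-4 + 0) = -1/(-4) = -1*(-¼) = ¼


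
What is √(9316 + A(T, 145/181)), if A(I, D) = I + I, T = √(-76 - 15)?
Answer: √(9316 + 2*I*√91) ≈ 96.52 + 0.0988*I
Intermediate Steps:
T = I*√91 (T = √(-91) = I*√91 ≈ 9.5394*I)
A(I, D) = 2*I
√(9316 + A(T, 145/181)) = √(9316 + 2*(I*√91)) = √(9316 + 2*I*√91)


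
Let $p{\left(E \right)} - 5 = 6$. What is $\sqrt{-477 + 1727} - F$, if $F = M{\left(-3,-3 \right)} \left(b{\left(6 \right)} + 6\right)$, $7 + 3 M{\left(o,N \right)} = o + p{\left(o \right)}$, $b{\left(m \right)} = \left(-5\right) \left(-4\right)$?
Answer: $- \frac{26}{3} + 25 \sqrt{2} \approx 26.689$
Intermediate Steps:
$b{\left(m \right)} = 20$
$p{\left(E \right)} = 11$ ($p{\left(E \right)} = 5 + 6 = 11$)
$M{\left(o,N \right)} = \frac{4}{3} + \frac{o}{3}$ ($M{\left(o,N \right)} = - \frac{7}{3} + \frac{o + 11}{3} = - \frac{7}{3} + \frac{11 + o}{3} = - \frac{7}{3} + \left(\frac{11}{3} + \frac{o}{3}\right) = \frac{4}{3} + \frac{o}{3}$)
$F = \frac{26}{3}$ ($F = \left(\frac{4}{3} + \frac{1}{3} \left(-3\right)\right) \left(20 + 6\right) = \left(\frac{4}{3} - 1\right) 26 = \frac{1}{3} \cdot 26 = \frac{26}{3} \approx 8.6667$)
$\sqrt{-477 + 1727} - F = \sqrt{-477 + 1727} - \frac{26}{3} = \sqrt{1250} - \frac{26}{3} = 25 \sqrt{2} - \frac{26}{3} = - \frac{26}{3} + 25 \sqrt{2}$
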